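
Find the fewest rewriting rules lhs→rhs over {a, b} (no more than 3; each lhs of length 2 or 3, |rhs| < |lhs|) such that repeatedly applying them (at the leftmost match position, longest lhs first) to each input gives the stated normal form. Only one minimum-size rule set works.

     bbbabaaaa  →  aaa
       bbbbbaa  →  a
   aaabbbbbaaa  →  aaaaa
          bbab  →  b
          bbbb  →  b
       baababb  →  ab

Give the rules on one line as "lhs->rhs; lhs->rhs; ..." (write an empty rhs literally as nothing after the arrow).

ba->; bb->b

  | bbbabaaaa => bbabaaaa => babaaaa => baaaa => aaa
  | bbbbbaa => bbbbaa => bbbaa => bbaa => baa => a
  | aaabbbbbaaa => aaabbbbaaa => aaabbbaaa => aaabbaaa => aaabaaa => aaaaa
  | bbab => bab => b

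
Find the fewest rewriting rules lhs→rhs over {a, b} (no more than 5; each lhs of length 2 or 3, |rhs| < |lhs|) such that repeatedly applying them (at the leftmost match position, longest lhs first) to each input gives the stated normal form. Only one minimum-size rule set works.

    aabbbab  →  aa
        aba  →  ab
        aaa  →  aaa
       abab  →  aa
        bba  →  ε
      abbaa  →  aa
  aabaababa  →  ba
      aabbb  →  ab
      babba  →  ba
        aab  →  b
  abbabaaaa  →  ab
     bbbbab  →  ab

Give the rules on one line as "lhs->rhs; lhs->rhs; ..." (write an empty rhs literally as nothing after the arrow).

aab->b; aba->ab; bb->a; bba->

  | aabbbab => bbbab => abab => abb => aa
  | aba => ab
  | aaa
  | abab => abb => aa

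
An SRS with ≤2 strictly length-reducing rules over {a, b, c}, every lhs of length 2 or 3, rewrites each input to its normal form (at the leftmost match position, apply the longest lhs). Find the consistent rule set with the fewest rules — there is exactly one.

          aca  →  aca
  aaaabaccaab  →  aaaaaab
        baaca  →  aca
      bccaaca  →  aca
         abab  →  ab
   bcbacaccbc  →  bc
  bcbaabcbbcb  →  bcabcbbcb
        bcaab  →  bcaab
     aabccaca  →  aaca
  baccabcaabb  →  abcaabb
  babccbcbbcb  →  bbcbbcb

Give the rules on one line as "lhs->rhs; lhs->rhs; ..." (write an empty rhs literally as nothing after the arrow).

  | aca
  | aaaabaccaab => aaaaccaab => aaaaaab
  | baaca => aca
  | bccaaca => baaca => aca

ba->; cc->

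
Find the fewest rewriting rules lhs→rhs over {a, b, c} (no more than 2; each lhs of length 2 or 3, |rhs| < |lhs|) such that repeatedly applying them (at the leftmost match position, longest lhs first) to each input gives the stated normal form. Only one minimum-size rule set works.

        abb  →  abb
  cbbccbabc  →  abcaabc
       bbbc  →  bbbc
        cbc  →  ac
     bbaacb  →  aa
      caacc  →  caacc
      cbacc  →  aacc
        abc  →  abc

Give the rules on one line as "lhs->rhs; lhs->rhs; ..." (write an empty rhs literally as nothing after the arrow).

bba->; cb->a

  | abb
  | cbbccbabc => abccbabc => abcaabc
  | bbbc
  | cbc => ac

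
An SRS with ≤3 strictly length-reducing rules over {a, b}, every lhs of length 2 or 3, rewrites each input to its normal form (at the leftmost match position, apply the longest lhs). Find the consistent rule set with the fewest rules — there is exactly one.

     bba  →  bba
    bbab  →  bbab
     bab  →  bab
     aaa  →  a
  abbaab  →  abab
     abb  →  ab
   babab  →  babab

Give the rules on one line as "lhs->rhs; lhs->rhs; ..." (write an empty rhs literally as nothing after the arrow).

aa->a; abb->ab

  | bba
  | bbab
  | bab
  | aaa => aa => a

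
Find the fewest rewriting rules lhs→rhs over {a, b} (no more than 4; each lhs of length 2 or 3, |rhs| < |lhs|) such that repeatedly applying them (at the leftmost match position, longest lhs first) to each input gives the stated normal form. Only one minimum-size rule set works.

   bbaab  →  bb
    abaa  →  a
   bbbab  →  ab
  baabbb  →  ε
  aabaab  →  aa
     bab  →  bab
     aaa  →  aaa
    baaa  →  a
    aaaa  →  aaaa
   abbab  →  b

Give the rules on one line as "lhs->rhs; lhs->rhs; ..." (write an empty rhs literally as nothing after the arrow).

  | bbaab => bb
  | abaa => a
  | bbbab => ab
  | baabbb => bbb => ε

aab->a; abb->ba; baa->; bbb->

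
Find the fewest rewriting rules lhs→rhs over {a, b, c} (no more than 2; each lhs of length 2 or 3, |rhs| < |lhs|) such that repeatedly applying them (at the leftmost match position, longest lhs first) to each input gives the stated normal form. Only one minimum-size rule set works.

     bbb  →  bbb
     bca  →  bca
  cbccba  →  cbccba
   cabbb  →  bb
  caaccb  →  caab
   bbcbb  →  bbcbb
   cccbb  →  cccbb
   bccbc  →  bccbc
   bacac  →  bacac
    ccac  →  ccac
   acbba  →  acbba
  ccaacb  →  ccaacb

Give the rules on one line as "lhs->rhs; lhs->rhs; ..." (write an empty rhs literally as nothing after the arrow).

acc->a; cab->

  | bbb
  | bca
  | cbccba
  | cabbb => bb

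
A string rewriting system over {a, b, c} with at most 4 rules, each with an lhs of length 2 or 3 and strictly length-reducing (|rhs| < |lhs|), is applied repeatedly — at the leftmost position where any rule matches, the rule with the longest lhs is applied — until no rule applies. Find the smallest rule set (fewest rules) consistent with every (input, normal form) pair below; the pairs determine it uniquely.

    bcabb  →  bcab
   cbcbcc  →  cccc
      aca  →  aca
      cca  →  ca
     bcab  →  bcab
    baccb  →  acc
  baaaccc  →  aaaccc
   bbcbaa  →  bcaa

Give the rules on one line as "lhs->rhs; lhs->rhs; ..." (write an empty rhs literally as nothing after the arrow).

ba->a; bb->b; cb->c; cca->ca

  | bcabb => bcab
  | cbcbcc => ccbcc => cccc
  | aca
  | cca => ca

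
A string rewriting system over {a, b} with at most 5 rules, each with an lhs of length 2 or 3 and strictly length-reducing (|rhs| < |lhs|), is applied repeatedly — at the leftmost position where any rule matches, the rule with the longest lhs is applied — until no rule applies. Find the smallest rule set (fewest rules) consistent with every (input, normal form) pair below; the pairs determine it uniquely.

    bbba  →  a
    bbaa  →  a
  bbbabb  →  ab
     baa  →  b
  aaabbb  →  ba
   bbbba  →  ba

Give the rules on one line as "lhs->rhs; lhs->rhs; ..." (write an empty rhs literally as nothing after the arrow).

aa->b; bb->b; bba->; bbb->

  | bbba => a
  | bbaa => a
  | bbbabb => abb => ab
  | baa => bb => b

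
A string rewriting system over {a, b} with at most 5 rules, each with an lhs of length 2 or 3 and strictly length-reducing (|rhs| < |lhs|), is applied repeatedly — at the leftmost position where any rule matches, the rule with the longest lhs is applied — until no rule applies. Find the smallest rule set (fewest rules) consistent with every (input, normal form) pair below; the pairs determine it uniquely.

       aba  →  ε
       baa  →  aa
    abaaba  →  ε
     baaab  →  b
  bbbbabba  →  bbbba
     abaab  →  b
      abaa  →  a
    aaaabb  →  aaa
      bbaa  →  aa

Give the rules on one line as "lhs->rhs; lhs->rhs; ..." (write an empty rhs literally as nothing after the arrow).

ab->b; aba->; abb->; baa->aa

  | aba => ε
  | baa => aa
  | abaaba => aba => ε
  | baaab => aaab => aab => ab => b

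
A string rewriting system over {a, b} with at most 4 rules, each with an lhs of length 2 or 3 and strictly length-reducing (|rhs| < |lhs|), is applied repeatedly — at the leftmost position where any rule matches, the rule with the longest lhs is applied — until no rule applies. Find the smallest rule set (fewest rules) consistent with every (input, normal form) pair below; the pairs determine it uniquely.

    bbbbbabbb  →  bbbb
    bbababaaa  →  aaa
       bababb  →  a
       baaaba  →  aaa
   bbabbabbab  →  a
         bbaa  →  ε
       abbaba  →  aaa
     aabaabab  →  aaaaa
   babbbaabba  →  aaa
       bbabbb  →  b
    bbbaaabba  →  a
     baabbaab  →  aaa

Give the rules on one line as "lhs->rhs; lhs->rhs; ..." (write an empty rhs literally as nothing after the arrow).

  | bbbbbabbb => bbbbbabb => bbbbbab => bbbbba => bbbb
  | bbababaaa => bbaabaaa => babaaa => baaaa => aaa
  | bababb => baabb => abb => ab => a
  | baaaba => aaba => aaa

ab->a; ba->; bab->ba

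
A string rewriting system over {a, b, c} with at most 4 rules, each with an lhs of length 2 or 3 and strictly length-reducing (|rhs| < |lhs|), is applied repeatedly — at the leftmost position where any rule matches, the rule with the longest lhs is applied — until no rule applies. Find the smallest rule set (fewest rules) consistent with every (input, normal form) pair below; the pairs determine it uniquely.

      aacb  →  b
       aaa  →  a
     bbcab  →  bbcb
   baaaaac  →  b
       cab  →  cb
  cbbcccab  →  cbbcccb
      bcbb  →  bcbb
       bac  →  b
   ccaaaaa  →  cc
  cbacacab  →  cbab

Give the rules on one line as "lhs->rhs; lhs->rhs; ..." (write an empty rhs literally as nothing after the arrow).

aa->a; ac->; ca->c

  | aacb => acb => b
  | aaa => aa => a
  | bbcab => bbcb
  | baaaaac => baaaac => baaac => baac => bac => b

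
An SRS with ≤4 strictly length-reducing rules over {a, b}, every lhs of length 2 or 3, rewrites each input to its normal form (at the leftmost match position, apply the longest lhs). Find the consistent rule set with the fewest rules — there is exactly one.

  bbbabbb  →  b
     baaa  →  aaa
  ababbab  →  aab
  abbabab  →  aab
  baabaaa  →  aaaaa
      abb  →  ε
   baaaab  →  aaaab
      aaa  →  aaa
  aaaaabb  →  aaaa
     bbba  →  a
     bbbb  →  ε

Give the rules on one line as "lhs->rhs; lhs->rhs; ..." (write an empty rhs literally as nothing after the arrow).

abb->; ba->a; bb->

  | bbbabbb => babbb => abbb => b
  | baaa => aaa
  | ababbab => aabbab => aab
  | abbabab => abab => aab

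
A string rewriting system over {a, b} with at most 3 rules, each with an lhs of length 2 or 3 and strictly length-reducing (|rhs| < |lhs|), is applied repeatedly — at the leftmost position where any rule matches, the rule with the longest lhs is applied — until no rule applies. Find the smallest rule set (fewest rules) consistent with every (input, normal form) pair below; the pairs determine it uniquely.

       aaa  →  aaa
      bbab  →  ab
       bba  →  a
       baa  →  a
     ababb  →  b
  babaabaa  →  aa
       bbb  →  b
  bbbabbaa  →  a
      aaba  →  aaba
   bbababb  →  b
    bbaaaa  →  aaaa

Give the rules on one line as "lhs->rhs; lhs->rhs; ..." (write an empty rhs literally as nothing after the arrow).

  | aaa
  | bbab => ab
  | bba => a
  | baa => a

abb->bb; baa->a; bb->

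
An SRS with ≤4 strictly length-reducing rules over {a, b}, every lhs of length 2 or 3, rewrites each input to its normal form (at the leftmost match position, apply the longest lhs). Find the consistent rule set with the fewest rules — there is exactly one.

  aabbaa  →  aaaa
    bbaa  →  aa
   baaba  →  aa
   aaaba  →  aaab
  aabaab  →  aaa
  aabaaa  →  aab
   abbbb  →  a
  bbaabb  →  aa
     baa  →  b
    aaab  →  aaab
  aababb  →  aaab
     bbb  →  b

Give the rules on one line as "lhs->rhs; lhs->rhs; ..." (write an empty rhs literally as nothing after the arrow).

  | aabbaa => aaaa
  | bbaa => aa
  | baaba => baba => aa
  | aaaba => aaab

ba->b; bab->a; bb->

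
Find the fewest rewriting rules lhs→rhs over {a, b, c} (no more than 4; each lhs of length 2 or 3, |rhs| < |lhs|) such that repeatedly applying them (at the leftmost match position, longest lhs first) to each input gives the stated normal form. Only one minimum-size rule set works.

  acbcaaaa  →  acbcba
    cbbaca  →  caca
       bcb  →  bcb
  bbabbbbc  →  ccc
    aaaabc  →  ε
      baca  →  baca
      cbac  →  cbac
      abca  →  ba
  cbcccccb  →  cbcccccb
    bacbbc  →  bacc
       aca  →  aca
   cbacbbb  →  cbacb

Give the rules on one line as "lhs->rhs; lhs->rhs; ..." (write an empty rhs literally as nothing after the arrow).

  | acbcaaaa => acbcba
  | cbbaca => caca
  | bcb
  | bbabbbbc => abbbbc => ccbbc => ccc

aaa->b; abb->cc; abc->b; bb->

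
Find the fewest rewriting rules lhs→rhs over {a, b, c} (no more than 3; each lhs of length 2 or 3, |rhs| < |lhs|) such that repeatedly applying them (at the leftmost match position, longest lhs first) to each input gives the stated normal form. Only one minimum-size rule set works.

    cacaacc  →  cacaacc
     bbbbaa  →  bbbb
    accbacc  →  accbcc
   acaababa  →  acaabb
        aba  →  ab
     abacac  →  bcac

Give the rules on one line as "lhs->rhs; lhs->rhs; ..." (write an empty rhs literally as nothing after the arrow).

  | cacaacc
  | bbbbaa => bbbba => bbbb
  | accbacc => accbcc
  | acaababa => acaabba => acaabb

abc->bc; ba->b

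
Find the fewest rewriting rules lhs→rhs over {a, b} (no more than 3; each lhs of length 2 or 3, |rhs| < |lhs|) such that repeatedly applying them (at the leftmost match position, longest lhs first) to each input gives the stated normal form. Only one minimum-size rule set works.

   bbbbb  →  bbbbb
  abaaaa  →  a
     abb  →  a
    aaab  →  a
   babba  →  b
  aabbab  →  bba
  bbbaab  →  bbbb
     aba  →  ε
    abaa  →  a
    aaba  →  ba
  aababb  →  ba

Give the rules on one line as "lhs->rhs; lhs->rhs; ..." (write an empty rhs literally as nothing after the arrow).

  | bbbbb
  | abaaaa => aaaaa => aaa => a
  | abb => ab => a
  | aaab => ab => a

aa->; ab->a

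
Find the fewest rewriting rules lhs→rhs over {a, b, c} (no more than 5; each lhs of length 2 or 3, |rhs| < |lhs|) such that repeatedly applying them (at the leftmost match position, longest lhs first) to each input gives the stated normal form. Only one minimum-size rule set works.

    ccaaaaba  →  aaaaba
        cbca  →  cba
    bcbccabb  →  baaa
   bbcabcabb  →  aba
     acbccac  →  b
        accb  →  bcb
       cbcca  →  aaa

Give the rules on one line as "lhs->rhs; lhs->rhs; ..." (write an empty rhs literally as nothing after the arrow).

  | ccaaaaba => caaaaba => aaaaba
  | cbca => cba
  | bcbccabb => bcaaabb => baaabb => baaa
  | bbcabcabb => cabcabb => abcabb => ababb => aba

ac->b; bb->; bcc->aa; ca->a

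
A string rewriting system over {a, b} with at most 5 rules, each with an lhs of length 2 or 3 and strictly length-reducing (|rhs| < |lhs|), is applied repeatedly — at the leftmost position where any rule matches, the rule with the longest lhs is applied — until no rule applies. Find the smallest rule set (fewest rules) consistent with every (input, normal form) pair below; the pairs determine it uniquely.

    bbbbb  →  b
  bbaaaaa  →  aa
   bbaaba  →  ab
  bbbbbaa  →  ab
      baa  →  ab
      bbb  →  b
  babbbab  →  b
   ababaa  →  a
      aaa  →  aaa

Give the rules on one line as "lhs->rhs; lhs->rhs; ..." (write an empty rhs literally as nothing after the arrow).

  | bbbbb => bbbb => bbb => bb => b
  | bbaaaaa => baaaaa => abaaa => aaba => aa
  | bbaaba => baaba => abba => aba => ab
  | bbbbbaa => bbbbaa => bbbaa => bbaa => baa => ab

aab->a; ba->b; baa->ab; bb->b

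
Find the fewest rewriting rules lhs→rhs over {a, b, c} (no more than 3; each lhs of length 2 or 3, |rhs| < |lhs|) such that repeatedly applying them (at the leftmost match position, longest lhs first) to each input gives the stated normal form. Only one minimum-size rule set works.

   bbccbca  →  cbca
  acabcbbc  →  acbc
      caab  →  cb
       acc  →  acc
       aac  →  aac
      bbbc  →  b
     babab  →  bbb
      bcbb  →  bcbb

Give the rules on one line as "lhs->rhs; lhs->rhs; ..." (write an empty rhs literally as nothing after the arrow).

ab->b; bbc->

  | bbccbca => cbca
  | acabcbbc => acbcbbc => acbc
  | caab => cab => cb
  | acc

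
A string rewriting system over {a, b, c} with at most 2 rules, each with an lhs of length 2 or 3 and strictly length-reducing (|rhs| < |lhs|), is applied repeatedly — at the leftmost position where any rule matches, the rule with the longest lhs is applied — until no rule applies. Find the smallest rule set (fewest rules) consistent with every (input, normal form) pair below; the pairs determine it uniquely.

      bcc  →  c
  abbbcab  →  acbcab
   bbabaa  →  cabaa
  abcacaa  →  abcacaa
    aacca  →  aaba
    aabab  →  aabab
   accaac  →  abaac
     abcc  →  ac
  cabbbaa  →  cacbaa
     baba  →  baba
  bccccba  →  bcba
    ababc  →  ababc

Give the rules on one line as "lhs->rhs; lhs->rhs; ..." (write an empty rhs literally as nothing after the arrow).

bb->c; cc->b

  | bcc => bb => c
  | abbbcab => acbcab
  | bbabaa => cabaa
  | abcacaa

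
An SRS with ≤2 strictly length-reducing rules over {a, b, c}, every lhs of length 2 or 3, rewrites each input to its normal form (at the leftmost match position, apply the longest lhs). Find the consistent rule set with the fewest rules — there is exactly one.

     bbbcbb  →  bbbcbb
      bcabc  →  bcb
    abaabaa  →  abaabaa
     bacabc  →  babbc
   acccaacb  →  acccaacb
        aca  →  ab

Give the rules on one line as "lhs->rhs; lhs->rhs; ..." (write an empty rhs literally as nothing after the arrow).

  | bbbcbb
  | bcabc => bcb
  | abaabaa
  | bacabc => babbc

abc->b; aca->ab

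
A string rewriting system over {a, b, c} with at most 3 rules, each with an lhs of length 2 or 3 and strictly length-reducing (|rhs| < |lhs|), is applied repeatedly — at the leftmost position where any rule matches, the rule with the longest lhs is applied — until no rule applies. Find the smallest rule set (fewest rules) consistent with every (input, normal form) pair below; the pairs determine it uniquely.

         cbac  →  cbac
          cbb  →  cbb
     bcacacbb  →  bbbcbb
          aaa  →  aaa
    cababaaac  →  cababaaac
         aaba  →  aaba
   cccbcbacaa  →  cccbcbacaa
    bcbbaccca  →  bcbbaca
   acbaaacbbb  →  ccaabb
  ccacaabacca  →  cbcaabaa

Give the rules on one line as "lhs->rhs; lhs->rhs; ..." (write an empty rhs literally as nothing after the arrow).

acb->cc; acc->a; cac->bc

  | cbac
  | cbb
  | bcacacbb => bbcacbb => bbbcbb
  | aaa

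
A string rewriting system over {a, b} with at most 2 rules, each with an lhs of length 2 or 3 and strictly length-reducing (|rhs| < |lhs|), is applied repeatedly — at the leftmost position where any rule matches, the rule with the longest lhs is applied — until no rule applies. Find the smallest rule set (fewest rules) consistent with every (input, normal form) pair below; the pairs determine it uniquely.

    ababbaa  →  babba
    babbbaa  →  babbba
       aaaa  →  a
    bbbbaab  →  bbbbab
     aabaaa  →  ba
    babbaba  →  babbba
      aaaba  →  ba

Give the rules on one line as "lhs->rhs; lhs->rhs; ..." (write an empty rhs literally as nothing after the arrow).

aa->a; aba->ba

  | ababbaa => babbaa => babba
  | babbbaa => babbba
  | aaaa => aaa => aa => a
  | bbbbaab => bbbbab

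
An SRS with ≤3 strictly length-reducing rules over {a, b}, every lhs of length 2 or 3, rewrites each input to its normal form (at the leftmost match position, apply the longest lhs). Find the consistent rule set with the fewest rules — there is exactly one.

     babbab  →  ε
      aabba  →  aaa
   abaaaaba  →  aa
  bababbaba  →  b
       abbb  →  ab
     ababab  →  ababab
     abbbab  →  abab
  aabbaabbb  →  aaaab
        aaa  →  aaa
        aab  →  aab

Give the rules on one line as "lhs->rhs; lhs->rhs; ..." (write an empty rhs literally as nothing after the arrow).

  | babbab => baab => bb => ε
  | aabba => aaa
  | abaaaaba => abaaba => abba => aa
  | bababbaba => babaaba => babba => baa => b

baa->b; bb->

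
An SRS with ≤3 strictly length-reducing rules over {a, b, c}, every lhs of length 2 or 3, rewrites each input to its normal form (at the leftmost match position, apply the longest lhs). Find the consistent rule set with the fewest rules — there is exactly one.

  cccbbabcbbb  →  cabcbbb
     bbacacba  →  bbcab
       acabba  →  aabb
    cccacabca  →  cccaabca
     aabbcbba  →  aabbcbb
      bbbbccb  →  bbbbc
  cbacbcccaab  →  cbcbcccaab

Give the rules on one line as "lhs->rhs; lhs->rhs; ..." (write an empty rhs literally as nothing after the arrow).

ac->a; ba->b; ccb->c

  | cccbbabcbbb => ccbabcbbb => cabcbbb
  | bbacacba => bbcacba => bbcaba => bbcab
  | acabba => aabba => aabb
  | cccacabca => cccaabca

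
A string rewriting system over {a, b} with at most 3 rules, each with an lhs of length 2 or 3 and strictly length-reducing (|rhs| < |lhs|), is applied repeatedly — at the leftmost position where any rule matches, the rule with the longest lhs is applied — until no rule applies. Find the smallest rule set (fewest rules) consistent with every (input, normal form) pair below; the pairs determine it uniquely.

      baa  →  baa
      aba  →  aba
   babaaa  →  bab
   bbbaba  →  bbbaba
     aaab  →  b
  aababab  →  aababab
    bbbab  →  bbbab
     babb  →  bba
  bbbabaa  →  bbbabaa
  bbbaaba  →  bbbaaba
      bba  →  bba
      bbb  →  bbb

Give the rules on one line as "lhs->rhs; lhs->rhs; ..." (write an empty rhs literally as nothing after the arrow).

  | baa
  | aba
  | babaaa => bab
  | bbbaba

aaa->; abb->ba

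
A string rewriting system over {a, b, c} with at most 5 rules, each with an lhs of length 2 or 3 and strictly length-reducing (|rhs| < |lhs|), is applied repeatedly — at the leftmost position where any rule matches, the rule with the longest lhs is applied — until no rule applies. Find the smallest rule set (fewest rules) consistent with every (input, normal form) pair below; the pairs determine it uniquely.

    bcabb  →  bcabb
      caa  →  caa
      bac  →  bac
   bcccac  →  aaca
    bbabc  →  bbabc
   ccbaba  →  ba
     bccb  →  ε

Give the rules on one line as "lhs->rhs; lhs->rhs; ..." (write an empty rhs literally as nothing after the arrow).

  | bcabb
  | caa
  | bac
  | bcccac => aacac => aaca

aab->; bcc->aa; cac->ca; ccb->ba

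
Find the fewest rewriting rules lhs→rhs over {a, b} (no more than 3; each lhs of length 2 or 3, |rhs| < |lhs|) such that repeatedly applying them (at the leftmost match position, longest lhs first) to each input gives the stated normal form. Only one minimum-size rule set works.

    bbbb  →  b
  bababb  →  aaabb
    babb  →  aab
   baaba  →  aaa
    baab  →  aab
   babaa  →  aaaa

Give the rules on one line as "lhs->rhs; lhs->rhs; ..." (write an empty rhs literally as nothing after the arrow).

ba->a; bab->aa; bbb->

  | bbbb => b
  | bababb => aaabb
  | babb => aab
  | baaba => aaba => aaa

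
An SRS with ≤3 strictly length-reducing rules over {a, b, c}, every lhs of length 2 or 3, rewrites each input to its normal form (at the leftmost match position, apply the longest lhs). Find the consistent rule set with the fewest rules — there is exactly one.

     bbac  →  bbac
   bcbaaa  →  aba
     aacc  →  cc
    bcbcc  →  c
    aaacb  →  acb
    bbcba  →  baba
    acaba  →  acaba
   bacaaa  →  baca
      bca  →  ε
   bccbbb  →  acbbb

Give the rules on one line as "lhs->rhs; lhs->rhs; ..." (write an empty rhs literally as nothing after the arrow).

  | bbac
  | bcbaaa => abaaa => aba
  | aacc => cc
  | bcbcc => abcc => aac => c

aa->; bc->a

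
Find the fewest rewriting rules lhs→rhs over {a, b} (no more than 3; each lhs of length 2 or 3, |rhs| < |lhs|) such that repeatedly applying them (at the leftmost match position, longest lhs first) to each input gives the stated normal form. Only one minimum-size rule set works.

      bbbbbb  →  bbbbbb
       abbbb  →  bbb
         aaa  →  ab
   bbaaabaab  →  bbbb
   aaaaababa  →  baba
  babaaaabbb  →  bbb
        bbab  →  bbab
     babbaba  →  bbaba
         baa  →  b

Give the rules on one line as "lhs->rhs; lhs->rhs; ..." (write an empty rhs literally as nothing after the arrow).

  | bbbbbb
  | abbbb => bbb
  | aaa => ab
  | bbaaabaab => bbabbaab => bbbaab => bbbb

aa->; aaa->ab; abb->b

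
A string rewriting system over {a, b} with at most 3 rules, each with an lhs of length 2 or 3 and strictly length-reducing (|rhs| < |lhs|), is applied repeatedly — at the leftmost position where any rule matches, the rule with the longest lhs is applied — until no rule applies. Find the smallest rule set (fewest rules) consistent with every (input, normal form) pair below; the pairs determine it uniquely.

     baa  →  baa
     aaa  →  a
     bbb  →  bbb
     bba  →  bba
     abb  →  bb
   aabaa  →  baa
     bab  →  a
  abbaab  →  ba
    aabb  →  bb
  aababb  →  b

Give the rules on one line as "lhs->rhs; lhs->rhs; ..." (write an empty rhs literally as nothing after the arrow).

  | baa
  | aaa => a
  | bbb
  | bba

aaa->a; ab->b; bab->a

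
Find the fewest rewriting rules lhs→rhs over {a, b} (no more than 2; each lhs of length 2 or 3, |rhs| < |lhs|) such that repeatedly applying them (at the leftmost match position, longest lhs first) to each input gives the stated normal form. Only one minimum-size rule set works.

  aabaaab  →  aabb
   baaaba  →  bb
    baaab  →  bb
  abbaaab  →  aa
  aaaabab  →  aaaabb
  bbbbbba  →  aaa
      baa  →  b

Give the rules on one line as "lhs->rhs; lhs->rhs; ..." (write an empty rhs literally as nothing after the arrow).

ba->b; bbb->a

  | aabaaab => aabaab => aabab => aabb
  | baaaba => baaba => baba => bba => bb
  | baaab => baab => bab => bb
  | abbaaab => abbaab => abbab => abbb => aa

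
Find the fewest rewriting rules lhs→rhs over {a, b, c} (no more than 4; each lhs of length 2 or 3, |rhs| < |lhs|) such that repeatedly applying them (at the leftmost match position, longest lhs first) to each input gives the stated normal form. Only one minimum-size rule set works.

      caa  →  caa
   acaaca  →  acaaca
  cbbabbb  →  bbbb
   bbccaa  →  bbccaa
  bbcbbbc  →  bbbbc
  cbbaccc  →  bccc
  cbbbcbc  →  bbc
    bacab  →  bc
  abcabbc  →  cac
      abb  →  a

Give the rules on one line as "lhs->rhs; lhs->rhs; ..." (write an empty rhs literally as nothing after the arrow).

ab->; abb->a; ba->b; cb->

  | caa
  | acaaca
  | cbbabbb => babbb => bbbb
  | bbccaa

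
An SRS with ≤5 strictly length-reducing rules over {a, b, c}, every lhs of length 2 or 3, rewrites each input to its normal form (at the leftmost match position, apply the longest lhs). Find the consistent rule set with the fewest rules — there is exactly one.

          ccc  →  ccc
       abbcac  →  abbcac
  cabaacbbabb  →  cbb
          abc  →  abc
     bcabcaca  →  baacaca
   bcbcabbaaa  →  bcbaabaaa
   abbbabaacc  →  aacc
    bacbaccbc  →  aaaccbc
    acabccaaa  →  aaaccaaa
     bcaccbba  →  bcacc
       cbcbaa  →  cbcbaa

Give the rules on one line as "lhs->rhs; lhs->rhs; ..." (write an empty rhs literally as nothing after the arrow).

acb->cb; bac->ca; bba->; cab->aa

  | ccc
  | abbcac
  | cabaacbbabb => aaaacbbabb => aaacbbabb => aacbbabb => acbbabb => cbbabb => cbb
  | abc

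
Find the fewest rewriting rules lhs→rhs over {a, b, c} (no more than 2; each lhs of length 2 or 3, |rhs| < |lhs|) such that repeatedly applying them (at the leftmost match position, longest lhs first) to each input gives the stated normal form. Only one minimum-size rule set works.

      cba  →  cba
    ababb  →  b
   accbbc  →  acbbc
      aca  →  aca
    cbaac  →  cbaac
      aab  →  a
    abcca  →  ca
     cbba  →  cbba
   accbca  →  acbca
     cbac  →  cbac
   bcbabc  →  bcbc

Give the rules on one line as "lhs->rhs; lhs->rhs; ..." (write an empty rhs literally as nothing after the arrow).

  | cba
  | ababb => abb => b
  | accbbc => acbbc
  | aca

ab->; cc->c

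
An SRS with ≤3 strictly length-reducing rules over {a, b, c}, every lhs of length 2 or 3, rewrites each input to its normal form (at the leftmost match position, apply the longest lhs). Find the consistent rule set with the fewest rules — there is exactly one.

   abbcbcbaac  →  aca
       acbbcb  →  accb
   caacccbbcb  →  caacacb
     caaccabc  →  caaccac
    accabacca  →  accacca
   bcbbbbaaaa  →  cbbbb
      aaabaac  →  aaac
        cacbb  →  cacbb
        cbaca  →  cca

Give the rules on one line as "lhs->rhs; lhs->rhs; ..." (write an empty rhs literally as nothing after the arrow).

  | abbcbcbaac => abcbcbaac => acbcbaac => accbaac => accbac => accbc => accc => aca
  | acbbcb => acbcb => accb
  | caacccbbcb => caacabbcb => caacabcb => caacacb
  | caaccabc => caaccac

ba->b; bc->c; ccc->ca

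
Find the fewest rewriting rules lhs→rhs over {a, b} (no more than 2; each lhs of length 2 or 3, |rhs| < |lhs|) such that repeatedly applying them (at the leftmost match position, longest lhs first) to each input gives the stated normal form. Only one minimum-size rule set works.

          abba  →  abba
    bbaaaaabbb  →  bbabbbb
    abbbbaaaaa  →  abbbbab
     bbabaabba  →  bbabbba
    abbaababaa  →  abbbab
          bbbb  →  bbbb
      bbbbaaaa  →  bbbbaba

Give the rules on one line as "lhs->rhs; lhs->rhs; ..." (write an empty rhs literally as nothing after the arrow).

aa->; aaa->ab

  | abba
  | bbaaaaabbb => bbabaabbb => bbabbbb
  | abbbbaaaaa => abbbbabaa => abbbbab
  | bbabaabba => bbabbba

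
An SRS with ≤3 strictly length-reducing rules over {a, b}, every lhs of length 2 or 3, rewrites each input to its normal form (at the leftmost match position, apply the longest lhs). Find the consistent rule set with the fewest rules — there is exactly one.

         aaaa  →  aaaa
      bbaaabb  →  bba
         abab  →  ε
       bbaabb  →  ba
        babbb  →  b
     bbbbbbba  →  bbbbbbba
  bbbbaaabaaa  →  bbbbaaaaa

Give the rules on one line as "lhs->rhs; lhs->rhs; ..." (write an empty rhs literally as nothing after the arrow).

ab->; bab->a

  | aaaa
  | bbaaabb => bbaab => bba
  | abab => ab => ε
  | bbaabb => bbab => ba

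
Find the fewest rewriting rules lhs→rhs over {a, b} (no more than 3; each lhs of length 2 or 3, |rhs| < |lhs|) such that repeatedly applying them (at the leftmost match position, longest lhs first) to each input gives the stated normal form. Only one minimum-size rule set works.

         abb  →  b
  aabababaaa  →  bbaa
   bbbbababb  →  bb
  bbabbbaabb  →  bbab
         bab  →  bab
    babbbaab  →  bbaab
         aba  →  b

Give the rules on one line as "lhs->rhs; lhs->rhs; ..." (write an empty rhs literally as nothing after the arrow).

  | abb => b
  | aabababaaa => abbabaaa => babaaa => bbaa
  | bbbbababb => bbbababb => bbababb => bbbbb => bbbb => bbb => bb
  | bbabbbaabb => bbbbaabb => bbbaabb => bbaabb => bbab

aba->b; abb->b; bbb->bb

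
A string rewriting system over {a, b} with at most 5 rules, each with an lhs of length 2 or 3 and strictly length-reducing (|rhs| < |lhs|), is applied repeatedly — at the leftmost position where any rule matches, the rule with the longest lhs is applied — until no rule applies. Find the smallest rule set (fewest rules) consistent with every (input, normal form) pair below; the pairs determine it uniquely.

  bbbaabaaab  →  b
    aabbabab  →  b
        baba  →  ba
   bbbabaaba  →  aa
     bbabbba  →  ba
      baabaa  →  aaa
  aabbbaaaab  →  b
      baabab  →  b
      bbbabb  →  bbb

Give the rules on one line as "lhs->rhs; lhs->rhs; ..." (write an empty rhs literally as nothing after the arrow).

ab->b; aba->a; baa->aa; bba->a

  | bbbaabaaab => baabaaab => aabaaab => aaaab => aaab => aab => ab => b
  | aabbabab => abbabab => bbabab => abab => ab => b
  | baba => ba
  | bbbabaaba => babaaba => baaba => aaba => aa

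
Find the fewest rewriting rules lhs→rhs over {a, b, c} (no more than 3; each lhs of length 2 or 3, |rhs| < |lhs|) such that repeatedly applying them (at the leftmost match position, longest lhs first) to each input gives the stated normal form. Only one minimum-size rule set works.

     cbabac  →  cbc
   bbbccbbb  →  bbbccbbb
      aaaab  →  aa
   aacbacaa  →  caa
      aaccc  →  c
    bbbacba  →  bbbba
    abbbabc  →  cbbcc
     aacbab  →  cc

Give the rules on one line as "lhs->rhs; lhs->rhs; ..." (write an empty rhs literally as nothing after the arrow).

ab->c; ac->

  | cbabac => cbcac => cbc
  | bbbccbbb
  | aaaab => aaac => aa
  | aacbacaa => abacaa => cacaa => caa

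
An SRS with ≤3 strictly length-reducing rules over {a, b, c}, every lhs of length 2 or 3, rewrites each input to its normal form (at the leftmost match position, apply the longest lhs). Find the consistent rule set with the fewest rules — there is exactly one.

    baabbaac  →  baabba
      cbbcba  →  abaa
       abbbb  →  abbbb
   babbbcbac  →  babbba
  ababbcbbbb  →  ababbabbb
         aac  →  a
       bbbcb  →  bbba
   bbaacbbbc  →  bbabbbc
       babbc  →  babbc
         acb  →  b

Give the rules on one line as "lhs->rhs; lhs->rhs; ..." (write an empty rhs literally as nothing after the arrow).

  | baabbaac => baabba
  | cbbcba => abcba => abaa
  | abbbb
  | babbbcbac => babbbaac => babbba

ac->; cb->a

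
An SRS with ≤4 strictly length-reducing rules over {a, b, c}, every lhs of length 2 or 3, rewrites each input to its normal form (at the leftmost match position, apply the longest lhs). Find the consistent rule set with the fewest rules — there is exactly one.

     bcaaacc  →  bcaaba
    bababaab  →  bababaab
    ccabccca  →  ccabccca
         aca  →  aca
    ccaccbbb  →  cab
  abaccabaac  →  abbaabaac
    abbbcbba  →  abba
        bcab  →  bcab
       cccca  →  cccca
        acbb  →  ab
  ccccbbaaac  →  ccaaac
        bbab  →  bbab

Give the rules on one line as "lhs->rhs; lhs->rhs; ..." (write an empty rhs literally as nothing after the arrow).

acc->ba; bbb->b; cb->

  | bcaaacc => bcaaba
  | bababaab
  | ccabccca
  | aca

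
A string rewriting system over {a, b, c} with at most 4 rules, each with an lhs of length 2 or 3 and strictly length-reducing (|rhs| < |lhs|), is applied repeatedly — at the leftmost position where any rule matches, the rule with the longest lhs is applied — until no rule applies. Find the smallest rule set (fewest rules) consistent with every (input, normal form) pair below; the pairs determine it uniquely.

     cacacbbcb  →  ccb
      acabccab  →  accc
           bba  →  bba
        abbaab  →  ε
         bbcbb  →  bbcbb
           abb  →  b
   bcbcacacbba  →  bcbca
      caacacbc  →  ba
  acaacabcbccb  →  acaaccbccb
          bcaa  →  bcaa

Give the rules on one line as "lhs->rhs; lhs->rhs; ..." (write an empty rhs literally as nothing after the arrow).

  | cacacbbcb => baacbbcb => acbbcb => cabcb => ccb
  | acabccab => acccab => accc
  | bba
  | abbaab => baab => ab => ε

ab->; acb->ca; baa->a; cac->ba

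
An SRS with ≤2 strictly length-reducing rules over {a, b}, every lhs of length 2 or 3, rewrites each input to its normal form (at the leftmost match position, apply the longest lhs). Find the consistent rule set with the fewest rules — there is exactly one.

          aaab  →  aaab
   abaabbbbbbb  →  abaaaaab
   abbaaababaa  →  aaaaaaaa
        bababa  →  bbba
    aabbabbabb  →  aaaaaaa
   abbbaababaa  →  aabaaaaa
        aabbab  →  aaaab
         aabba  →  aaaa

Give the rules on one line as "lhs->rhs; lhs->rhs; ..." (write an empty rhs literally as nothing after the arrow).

  | aaab
  | abaabbbbbbb => abaaabbbbb => abaaaabbb => abaaaaab
  | abbaaababaa => aaaaababaa => aaaaabbaa => aaaaaaaa
  | bababa => bbaba => bbba

abb->aa; bab->bb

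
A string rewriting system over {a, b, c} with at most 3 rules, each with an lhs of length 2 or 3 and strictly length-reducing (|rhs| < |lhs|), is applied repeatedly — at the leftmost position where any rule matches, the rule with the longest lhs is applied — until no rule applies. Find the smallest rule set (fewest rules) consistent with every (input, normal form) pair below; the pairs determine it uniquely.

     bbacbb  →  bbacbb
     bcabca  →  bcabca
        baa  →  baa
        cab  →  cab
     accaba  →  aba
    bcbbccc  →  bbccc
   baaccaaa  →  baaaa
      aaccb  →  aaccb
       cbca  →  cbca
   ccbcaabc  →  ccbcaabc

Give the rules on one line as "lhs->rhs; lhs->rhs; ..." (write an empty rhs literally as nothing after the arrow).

  | bbacbb
  | bcabca
  | baa
  | cab

bcb->b; cca->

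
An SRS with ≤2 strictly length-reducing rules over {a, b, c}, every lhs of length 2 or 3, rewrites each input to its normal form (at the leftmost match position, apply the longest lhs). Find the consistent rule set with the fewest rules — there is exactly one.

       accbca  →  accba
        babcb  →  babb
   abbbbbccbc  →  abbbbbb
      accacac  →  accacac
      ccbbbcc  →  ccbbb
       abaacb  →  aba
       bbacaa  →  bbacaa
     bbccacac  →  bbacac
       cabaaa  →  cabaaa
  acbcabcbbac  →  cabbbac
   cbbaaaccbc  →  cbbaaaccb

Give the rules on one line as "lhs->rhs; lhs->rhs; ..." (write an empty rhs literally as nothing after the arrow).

  | accbca => accba
  | babcb => babb
  | abbbbbccbc => abbbbbcbc => abbbbbbc => abbbbbb
  | accacac

acb->; bc->b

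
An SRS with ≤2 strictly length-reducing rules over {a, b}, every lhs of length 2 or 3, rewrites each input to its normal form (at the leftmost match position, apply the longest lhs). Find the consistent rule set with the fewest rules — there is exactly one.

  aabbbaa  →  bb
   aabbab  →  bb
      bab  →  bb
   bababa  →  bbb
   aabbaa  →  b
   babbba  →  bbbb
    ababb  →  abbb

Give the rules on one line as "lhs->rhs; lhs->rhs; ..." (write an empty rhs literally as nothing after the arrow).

aab->; ba->b

  | aabbbaa => bbaa => bba => bb
  | aabbab => bab => bb
  | bab => bb
  | bababa => bbaba => bbba => bbb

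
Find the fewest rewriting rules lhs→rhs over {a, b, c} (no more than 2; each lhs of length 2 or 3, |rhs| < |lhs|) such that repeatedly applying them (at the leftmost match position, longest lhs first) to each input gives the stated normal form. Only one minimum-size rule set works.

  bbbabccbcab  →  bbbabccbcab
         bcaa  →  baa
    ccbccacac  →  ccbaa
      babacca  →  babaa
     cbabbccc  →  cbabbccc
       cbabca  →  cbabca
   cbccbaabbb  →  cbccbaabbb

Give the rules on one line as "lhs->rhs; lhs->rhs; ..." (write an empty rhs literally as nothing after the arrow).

  | bbbabccbcab
  | bcaa => baa
  | ccbccacac => ccbccaac => ccbcaac => ccbaac => ccbaa
  | babacca => babaca => babaa

ac->a; caa->aa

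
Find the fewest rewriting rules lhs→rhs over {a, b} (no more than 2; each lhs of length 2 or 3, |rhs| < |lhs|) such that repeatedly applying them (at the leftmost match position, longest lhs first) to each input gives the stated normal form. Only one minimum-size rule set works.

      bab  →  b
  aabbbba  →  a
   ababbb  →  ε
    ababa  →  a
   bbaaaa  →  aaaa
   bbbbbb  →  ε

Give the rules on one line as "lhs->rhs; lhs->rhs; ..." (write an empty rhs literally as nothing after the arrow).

ab->; bb->

  | bab => b
  | aabbbba => abbba => bba => a
  | ababbb => abbb => bb => ε
  | ababa => aba => a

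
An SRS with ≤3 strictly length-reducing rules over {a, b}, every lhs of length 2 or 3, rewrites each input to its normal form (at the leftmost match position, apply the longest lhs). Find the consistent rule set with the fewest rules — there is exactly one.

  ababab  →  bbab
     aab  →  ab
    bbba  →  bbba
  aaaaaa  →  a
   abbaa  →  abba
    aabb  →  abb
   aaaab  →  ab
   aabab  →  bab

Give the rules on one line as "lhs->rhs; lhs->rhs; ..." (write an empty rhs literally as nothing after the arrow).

aa->a; aba->ba

  | ababab => babab => bbab
  | aab => ab
  | bbba
  | aaaaaa => aaaaa => aaaa => aaa => aa => a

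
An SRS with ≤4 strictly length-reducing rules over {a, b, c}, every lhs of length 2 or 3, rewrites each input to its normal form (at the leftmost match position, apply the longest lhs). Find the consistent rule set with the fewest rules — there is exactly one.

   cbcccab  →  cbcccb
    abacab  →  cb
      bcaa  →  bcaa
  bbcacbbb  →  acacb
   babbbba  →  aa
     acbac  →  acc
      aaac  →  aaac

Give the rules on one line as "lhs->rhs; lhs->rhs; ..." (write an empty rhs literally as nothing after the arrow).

ab->b; ba->; bb->a

  | cbcccab => cbcccb
  | abacab => bacab => cab => cb
  | bcaa
  | bbcacbbb => acacbbb => acacab => acacb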